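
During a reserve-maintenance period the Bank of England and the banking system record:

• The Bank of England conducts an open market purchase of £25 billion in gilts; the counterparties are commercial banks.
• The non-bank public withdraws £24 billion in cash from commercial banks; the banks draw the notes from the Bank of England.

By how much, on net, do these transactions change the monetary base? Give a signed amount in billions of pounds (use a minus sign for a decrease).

+£25 billion

Bank of England balance sheet:
  Assets:      Securities +£25B
  Liabilities: Bank reserves +£1B, Currency in circulation +£24B
Monetary base = currency + reserves: +£24B + (+£1B) = +£25 billion.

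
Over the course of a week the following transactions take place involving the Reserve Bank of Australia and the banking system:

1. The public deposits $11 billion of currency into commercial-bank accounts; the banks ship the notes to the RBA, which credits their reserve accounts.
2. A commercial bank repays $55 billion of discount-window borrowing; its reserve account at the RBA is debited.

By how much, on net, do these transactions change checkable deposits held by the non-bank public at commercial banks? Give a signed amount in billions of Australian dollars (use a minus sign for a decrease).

+$11 billion

Currency deposit $11 billion: non-bank counterparties' bank balances rise → +$11B.
Discount-window repayment $55 billion: the counterparty is a bank, so public deposits are unchanged → 0.
Net: 11 + 0 = +$11 billion.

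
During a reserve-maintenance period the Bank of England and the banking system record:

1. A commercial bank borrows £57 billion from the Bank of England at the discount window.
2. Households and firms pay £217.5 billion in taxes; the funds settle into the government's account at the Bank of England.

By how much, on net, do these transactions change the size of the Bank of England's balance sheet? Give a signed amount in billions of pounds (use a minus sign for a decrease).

Discount-window loan £57 billion: a Bank of England asset is acquired → +£57B.
Government account inflow £217.5 billion: only the composition of liabilities changes → 0.
Net: 57 + 0 = +£57 billion.

+£57 billion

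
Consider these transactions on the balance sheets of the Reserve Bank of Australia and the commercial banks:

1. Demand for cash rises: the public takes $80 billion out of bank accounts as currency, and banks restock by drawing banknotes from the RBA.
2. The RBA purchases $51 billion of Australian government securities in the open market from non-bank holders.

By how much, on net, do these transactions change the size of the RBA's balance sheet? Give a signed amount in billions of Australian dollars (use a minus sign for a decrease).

+$51 billion

RBA balance sheet:
  Assets:      Securities +$51B
  Liabilities: Bank reserves −$29B, Currency in circulation +$80B
Change in total RBA assets = +$51 billion.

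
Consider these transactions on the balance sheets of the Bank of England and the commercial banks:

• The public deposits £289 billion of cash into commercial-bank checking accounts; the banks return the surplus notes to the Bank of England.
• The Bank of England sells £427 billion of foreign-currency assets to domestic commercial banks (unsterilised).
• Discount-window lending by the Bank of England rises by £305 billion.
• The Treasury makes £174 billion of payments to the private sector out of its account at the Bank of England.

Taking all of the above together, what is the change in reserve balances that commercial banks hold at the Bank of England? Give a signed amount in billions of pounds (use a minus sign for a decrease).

Currency deposit £289 billion: returned notes are swapped for reserve credit → +£289B.
FX sale £427 billion: the buying banks pay out of their reserve balances → −£427B.
Discount-window loan £305 billion: the loan is credited to the bank's reserve account → +£305B.
Government spending £174 billion: government payments flow into bank reserve accounts → +£174B.
Net: 289 − 427 + 305 + 174 = +£341 billion.

+£341 billion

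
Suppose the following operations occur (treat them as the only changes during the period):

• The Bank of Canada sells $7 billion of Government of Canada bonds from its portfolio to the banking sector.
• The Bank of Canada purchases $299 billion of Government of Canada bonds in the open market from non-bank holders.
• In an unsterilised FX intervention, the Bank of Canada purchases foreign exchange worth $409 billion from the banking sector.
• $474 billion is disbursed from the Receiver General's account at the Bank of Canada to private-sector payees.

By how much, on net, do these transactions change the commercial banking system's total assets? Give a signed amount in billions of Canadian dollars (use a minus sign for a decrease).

+$773 billion

Bank of Canada balance sheet:
  Assets:      Securities +$292B, Foreign assets +$409B
  Liabilities: Bank reserves +$1175B, Government deposits −$474B
Commercial banking system:
  Assets:      Reserves at CB +$1175B, Securities +$7B, Foreign assets −$409B
  Liabilities: Checkable deposits +$773B
Change in total bank assets = +$773 billion.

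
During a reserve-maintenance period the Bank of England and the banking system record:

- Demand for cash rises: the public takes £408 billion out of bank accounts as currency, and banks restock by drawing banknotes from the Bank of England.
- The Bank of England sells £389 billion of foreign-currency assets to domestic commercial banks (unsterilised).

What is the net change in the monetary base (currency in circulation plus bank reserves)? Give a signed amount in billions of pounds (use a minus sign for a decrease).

Currency withdrawal £408 billion: just a shift between currency and reserves — both are base money → 0.
FX sale £389 billion: Bank of England balance sheet contracts → −£389B.
Net: 0 − 389 = -£389 billion.

-£389 billion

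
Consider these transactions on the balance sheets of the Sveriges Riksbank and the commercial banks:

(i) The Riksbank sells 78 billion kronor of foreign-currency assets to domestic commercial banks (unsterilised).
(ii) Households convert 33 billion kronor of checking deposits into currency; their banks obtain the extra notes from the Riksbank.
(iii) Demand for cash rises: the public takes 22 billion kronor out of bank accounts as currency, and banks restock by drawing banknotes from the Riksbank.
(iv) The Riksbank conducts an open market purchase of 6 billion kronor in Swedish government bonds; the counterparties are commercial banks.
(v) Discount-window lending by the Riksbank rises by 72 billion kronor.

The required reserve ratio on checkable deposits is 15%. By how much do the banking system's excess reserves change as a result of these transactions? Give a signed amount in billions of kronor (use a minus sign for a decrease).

-46.75 billion

FX sale 78 billion kronor: reserves −78B, deposits 0.
Currency withdrawal 33 billion kronor: reserves −33B, deposits −33B.
Currency withdrawal 22 billion kronor: reserves −22B, deposits −22B.
OMO purchase (from banks) 6 billion kronor: reserves +6B, deposits 0.
Discount-window loan 72 billion kronor: reserves +72B, deposits 0.
Totals: Δreserves = −55B, Δdeposits = −55B.
Δrequired reserves = 15% × −55B = −8.25B.
Δexcess reserves = Δreserves − Δrequired = −55B − (−8.25B) = -46.75 billion.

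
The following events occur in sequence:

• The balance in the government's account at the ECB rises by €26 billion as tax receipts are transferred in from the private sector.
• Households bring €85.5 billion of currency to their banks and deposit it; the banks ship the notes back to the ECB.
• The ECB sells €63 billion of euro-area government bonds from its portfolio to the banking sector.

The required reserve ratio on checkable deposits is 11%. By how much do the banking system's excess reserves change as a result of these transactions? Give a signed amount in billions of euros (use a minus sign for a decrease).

-€10.045 billion

Government account inflow €26 billion: reserves −€26B, deposits −€26B.
Currency deposit €85.5 billion: reserves +€85.5B, deposits +€85.5B.
OMO sale (to banks) €63 billion: reserves −€63B, deposits 0.
Totals: Δreserves = −€3.5B, Δdeposits = +€59.5B.
Δrequired reserves = 11% × +€59.5B = +€6.545B.
Δexcess reserves = Δreserves − Δrequired = −€3.5B − (+€6.545B) = -€10.045 billion.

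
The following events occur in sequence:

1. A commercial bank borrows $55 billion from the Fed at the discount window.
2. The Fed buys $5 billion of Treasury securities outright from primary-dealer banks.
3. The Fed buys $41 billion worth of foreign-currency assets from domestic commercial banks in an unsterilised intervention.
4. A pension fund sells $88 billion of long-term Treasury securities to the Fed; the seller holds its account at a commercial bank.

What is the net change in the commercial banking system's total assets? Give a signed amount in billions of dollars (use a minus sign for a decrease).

+$143 billion

Discount-window loan $55 billion: bank balance sheets expand → +$55B.
OMO purchase (from banks) $5 billion: just an asset swap on bank balance sheets → 0.
FX purchase $41 billion: just an asset swap on bank balance sheets → 0.
Asset purchase (from non-banks) $88 billion: bank balance sheets expand → +$88B.
Net: 55 + 0 + 0 + 88 = +$143 billion.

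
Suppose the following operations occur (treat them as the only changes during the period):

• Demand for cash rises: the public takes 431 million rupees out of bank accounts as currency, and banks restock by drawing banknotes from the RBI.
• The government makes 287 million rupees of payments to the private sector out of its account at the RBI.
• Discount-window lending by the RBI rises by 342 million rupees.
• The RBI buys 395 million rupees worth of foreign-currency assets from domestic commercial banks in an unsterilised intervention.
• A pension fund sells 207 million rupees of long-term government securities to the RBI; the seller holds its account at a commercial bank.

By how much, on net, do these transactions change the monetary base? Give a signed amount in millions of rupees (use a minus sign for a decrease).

+1231 million

RBI balance sheet:
  Assets:      Securities +207M, Loans to banks +342M, Foreign assets +395M
  Liabilities: Bank reserves +800M, Currency in circulation +431M, Government deposits −287M
Monetary base = currency + reserves: +431M + (+800M) = +1231 million.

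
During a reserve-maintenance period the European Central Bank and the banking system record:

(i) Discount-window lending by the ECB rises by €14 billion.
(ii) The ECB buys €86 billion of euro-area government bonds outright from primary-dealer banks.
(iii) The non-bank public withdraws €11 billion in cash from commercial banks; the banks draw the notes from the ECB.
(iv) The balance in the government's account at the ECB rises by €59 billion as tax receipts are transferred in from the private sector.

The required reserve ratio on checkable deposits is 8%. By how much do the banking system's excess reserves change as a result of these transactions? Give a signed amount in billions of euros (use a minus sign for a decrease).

+€35.6 billion

Discount-window loan €14 billion: reserves +€14B, deposits 0.
OMO purchase (from banks) €86 billion: reserves +€86B, deposits 0.
Currency withdrawal €11 billion: reserves −€11B, deposits −€11B.
Government account inflow €59 billion: reserves −€59B, deposits −€59B.
Totals: Δreserves = +€30B, Δdeposits = −€70B.
Δrequired reserves = 8% × −€70B = −€5.6B.
Δexcess reserves = Δreserves − Δrequired = +€30B − (−€5.6B) = +€35.6 billion.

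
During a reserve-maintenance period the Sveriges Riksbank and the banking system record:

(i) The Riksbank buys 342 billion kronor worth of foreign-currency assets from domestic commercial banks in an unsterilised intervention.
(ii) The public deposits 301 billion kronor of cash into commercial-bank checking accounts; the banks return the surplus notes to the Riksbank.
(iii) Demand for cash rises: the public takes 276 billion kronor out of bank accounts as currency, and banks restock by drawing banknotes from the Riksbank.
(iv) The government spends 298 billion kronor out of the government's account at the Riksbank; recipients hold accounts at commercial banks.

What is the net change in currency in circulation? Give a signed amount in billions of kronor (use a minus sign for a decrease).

FX purchase 342 billion kronor: no currency enters or leaves circulation → 0.
Currency deposit 301 billion kronor: notes return to the central bank → −301B.
Currency withdrawal 276 billion kronor: notes leave the central bank → +276B.
Government spending 298 billion kronor: no currency enters or leaves circulation → 0.
Net: 0 − 301 + 276 + 0 = -25 billion.

-25 billion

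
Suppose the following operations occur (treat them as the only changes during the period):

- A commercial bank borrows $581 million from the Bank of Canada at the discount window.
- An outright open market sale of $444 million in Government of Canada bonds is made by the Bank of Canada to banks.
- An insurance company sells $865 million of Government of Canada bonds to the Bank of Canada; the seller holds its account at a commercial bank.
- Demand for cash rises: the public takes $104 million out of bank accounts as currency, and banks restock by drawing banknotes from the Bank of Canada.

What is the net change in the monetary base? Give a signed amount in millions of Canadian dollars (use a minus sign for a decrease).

Discount-window loan $581 million: Bank of Canada balance sheet expands → +$581M.
OMO sale (to banks) $444 million: Bank of Canada balance sheet contracts → −$444M.
Asset purchase (from non-banks) $865 million: Bank of Canada balance sheet expands → +$865M.
Currency withdrawal $104 million: just a shift between currency and reserves — both are base money → 0.
Net: 581 − 444 + 865 + 0 = +$1002 million.

+$1002 million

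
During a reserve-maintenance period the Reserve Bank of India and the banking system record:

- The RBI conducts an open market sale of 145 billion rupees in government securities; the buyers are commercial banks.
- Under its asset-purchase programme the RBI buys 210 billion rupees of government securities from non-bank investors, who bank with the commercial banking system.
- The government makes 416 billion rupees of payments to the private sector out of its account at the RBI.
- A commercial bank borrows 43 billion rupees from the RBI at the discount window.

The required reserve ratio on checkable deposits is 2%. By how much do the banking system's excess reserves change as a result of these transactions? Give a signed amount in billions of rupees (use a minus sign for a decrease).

OMO sale (to banks) 145 billion rupees: reserves −145B, deposits 0.
Asset purchase (from non-banks) 210 billion rupees: reserves +210B, deposits +210B.
Government spending 416 billion rupees: reserves +416B, deposits +416B.
Discount-window loan 43 billion rupees: reserves +43B, deposits 0.
Totals: Δreserves = +524B, Δdeposits = +626B.
Δrequired reserves = 2% × +626B = +12.52B.
Δexcess reserves = Δreserves − Δrequired = +524B − (+12.52B) = +511.48 billion.

+511.48 billion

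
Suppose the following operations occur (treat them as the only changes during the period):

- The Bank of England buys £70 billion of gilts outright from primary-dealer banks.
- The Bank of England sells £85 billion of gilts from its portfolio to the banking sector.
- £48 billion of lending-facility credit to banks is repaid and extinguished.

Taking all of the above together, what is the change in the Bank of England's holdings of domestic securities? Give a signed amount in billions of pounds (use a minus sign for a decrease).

OMO purchase (from banks) £70 billion: securities added to the Bank of England's portfolio → +£70B.
OMO sale (to banks) £85 billion: securities removed from the Bank of England's portfolio → −£85B.
Discount-window repayment £48 billion: the Bank of England's securities portfolio is untouched → 0.
Net: 70 − 85 + 0 = -£15 billion.

-£15 billion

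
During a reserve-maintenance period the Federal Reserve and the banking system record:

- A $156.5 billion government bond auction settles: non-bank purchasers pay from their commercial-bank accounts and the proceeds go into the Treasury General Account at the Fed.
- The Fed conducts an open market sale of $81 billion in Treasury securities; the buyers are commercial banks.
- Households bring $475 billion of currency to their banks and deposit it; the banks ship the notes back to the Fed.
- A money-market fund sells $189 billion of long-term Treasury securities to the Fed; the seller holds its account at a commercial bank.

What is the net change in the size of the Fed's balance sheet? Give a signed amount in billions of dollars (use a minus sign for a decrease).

+$108 billion

Government account inflow $156.5 billion: only the composition of liabilities changes → 0.
OMO sale (to banks) $81 billion: a Fed asset is shed → −$81B.
Currency deposit $475 billion: only the composition of liabilities changes → 0.
Asset purchase (from non-banks) $189 billion: a Fed asset is acquired → +$189B.
Net: 0 − 81 + 0 + 189 = +$108 billion.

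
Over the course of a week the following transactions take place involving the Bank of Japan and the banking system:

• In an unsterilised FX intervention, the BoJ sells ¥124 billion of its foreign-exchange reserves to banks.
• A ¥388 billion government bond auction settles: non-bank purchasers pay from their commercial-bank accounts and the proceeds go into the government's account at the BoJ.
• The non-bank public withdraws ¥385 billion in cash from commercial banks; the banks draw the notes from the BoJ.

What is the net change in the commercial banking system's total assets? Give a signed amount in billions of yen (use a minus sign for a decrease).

BoJ balance sheet:
  Assets:      Foreign assets −¥124B
  Liabilities: Bank reserves −¥897B, Currency in circulation +¥385B, Government deposits +¥388B
Commercial banking system:
  Assets:      Reserves at CB −¥897B, Foreign assets +¥124B
  Liabilities: Checkable deposits −¥773B
Change in total bank assets = -¥773 billion.

-¥773 billion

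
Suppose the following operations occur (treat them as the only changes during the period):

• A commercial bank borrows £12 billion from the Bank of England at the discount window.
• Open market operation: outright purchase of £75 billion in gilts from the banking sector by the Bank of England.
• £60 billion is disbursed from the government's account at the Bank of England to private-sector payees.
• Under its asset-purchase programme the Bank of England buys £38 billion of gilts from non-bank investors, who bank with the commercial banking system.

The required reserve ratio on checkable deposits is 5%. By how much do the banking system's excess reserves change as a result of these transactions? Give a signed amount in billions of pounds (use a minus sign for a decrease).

+£180.1 billion

Discount-window loan £12 billion: reserves +£12B, deposits 0.
OMO purchase (from banks) £75 billion: reserves +£75B, deposits 0.
Government spending £60 billion: reserves +£60B, deposits +£60B.
Asset purchase (from non-banks) £38 billion: reserves +£38B, deposits +£38B.
Totals: Δreserves = +£185B, Δdeposits = +£98B.
Δrequired reserves = 5% × +£98B = +£4.9B.
Δexcess reserves = Δreserves − Δrequired = +£185B − (+£4.9B) = +£180.1 billion.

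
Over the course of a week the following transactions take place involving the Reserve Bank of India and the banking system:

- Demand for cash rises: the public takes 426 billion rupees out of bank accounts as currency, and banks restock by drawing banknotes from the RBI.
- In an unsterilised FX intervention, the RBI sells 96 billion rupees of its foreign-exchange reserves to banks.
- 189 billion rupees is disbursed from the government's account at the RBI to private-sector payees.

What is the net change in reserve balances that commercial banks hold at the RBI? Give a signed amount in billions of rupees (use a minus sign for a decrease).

-333 billion

RBI balance sheet:
  Assets:      Foreign assets −96B
  Liabilities: Bank reserves −333B, Currency in circulation +426B, Government deposits −189B
Commercial banking system:
  Assets:      Reserves at CB −333B, Foreign assets +96B
  Liabilities: Checkable deposits −237B
So the change in reserve balances that commercial banks hold at the RBI is -333 billion.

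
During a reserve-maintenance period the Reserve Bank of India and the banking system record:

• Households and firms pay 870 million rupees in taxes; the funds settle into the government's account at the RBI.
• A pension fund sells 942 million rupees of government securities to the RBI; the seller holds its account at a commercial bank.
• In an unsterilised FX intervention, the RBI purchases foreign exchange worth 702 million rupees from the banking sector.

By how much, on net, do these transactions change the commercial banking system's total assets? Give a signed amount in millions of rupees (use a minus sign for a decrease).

Government account inflow 870 million rupees: bank balance sheets shrink → −870M.
Asset purchase (from non-banks) 942 million rupees: bank balance sheets expand → +942M.
FX purchase 702 million rupees: just an asset swap on bank balance sheets → 0.
Net: −870 + 942 + 0 = +72 million.

+72 million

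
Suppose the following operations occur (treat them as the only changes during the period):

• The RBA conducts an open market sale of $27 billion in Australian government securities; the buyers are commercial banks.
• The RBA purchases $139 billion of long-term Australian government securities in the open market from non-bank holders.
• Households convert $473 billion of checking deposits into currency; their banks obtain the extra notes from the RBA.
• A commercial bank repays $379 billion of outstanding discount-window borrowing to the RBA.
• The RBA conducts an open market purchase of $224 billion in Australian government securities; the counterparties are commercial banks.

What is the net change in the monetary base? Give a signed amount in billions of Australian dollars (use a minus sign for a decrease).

-$43 billion

OMO sale (to banks) $27 billion: RBA balance sheet contracts → −$27B.
Asset purchase (from non-banks) $139 billion: RBA balance sheet expands → +$139B.
Currency withdrawal $473 billion: just a shift between currency and reserves — both are base money → 0.
Discount-window repayment $379 billion: RBA balance sheet contracts → −$379B.
OMO purchase (from banks) $224 billion: RBA balance sheet expands → +$224B.
Net: −27 + 139 + 0 − 379 + 224 = -$43 billion.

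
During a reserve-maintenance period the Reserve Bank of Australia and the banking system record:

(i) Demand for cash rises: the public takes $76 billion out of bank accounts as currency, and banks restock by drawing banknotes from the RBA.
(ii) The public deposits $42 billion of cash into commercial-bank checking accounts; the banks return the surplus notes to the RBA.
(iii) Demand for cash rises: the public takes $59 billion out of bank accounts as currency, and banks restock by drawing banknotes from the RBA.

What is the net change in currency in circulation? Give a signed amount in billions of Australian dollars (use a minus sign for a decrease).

RBA balance sheet:
  Assets:      no change
  Liabilities: Bank reserves −$93B, Currency in circulation +$93B
So the change in currency in circulation is +$93 billion.

+$93 billion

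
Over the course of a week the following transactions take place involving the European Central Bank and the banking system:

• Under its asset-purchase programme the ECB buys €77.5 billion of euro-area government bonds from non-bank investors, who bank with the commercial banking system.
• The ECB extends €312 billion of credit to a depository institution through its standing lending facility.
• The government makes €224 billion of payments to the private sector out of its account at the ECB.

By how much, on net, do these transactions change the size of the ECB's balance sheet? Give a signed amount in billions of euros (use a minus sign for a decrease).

+€389.5 billion

ECB balance sheet:
  Assets:      Securities +€77.5B, Loans to banks +€312B
  Liabilities: Bank reserves +€613.5B, Government deposits −€224B
Commercial banking system:
  Assets:      Reserves at CB +€613.5B
  Liabilities: Checkable deposits +€301.5B, Borrowings from CB +€312B
Change in total ECB assets = +€389.5 billion.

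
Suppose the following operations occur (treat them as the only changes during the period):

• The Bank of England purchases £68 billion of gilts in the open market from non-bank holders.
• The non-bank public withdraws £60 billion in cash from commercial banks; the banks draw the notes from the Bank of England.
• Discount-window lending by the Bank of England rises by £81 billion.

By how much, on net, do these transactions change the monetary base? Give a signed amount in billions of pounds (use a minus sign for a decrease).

Bank of England balance sheet:
  Assets:      Securities +£68B, Loans to banks +£81B
  Liabilities: Bank reserves +£89B, Currency in circulation +£60B
Monetary base = currency + reserves: +£60B + (+£89B) = +£149 billion.

+£149 billion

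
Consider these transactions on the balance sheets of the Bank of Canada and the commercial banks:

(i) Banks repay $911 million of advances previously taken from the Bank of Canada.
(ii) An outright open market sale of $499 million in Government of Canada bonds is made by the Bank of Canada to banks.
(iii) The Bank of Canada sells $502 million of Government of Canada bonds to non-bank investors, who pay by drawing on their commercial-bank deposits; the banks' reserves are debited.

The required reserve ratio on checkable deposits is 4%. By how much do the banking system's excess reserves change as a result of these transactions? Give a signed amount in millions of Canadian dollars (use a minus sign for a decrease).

-$1891.92 million

Discount-window repayment $911 million: reserves −$911M, deposits 0.
OMO sale (to banks) $499 million: reserves −$499M, deposits 0.
Asset sale (to non-banks) $502 million: reserves −$502M, deposits −$502M.
Totals: Δreserves = −$1912M, Δdeposits = −$502M.
Δrequired reserves = 4% × −$502M = −$20.08M.
Δexcess reserves = Δreserves − Δrequired = −$1912M − (−$20.08M) = -$1891.92 million.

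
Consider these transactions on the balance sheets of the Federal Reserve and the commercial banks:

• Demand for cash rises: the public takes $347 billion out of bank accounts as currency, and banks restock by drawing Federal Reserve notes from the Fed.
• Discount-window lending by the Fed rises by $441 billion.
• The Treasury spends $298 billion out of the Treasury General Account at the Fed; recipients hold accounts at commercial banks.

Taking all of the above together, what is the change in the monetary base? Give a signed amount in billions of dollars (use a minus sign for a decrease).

Currency withdrawal $347 billion: just a shift between currency and reserves — both are base money → 0.
Discount-window loan $441 billion: Fed balance sheet expands → +$441B.
Government spending $298 billion: a non-base liability converts back to reserves → +$298B.
Net: 0 + 441 + 298 = +$739 billion.

+$739 billion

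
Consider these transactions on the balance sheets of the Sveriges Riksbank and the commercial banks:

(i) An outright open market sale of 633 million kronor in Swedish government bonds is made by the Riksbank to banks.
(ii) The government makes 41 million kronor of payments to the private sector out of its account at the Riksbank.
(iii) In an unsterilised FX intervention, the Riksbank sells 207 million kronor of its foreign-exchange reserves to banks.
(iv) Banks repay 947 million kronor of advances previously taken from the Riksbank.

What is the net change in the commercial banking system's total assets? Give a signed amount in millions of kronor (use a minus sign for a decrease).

Riksbank balance sheet:
  Assets:      Securities −633M, Loans to banks −947M, Foreign assets −207M
  Liabilities: Bank reserves −1746M, Government deposits −41M
Commercial banking system:
  Assets:      Reserves at CB −1746M, Securities +633M, Foreign assets +207M
  Liabilities: Checkable deposits +41M, Borrowings from CB −947M
Change in total bank assets = -906 million.

-906 million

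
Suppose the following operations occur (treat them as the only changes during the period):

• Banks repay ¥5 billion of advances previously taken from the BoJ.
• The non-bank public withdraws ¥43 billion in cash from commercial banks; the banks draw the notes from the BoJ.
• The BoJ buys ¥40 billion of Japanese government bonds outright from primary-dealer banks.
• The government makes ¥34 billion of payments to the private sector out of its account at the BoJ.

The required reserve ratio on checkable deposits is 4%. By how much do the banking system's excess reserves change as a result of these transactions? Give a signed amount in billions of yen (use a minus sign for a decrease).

Discount-window repayment ¥5 billion: reserves −¥5B, deposits 0.
Currency withdrawal ¥43 billion: reserves −¥43B, deposits −¥43B.
OMO purchase (from banks) ¥40 billion: reserves +¥40B, deposits 0.
Government spending ¥34 billion: reserves +¥34B, deposits +¥34B.
Totals: Δreserves = +¥26B, Δdeposits = −¥9B.
Δrequired reserves = 4% × −¥9B = −¥0.36B.
Δexcess reserves = Δreserves − Δrequired = +¥26B − (−¥0.36B) = +¥26.36 billion.

+¥26.36 billion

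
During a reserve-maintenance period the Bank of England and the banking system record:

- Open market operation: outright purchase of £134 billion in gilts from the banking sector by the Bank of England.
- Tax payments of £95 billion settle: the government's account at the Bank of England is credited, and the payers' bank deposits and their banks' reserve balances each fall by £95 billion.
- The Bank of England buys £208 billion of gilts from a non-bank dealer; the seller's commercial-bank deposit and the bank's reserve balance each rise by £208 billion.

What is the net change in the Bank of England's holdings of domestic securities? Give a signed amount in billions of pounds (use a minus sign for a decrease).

Bank of England balance sheet:
  Assets:      Securities +£342B
  Liabilities: Bank reserves +£247B, Government deposits +£95B
So the change in the Bank of England's holdings of domestic securities is +£342 billion.

+£342 billion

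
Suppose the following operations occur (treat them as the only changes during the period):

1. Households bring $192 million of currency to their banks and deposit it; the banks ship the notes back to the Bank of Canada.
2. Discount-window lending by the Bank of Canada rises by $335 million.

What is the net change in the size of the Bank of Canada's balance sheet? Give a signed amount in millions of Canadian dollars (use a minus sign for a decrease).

Bank of Canada balance sheet:
  Assets:      Loans to banks +$335M
  Liabilities: Bank reserves +$527M, Currency in circulation −$192M
Commercial banking system:
  Assets:      Reserves at CB +$527M
  Liabilities: Checkable deposits +$192M, Borrowings from CB +$335M
Change in total Bank of Canada assets = +$335 million.

+$335 million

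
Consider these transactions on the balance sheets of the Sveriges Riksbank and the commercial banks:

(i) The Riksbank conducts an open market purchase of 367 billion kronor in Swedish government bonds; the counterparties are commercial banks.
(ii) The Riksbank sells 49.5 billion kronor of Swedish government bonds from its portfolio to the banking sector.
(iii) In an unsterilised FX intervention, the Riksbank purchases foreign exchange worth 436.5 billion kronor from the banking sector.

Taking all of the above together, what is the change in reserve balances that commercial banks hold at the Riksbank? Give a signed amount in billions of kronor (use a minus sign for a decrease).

+754 billion

Riksbank balance sheet:
  Assets:      Securities +317.5B, Foreign assets +436.5B
  Liabilities: Bank reserves +754B
So the change in reserve balances that commercial banks hold at the Riksbank is +754 billion.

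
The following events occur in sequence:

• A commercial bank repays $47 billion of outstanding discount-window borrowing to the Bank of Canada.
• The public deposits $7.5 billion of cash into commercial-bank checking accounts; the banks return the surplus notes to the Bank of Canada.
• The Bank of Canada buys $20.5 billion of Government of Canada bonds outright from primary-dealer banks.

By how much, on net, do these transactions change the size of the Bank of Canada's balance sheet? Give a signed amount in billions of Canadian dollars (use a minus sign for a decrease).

-$26.5 billion

Discount-window repayment $47 billion: a Bank of Canada asset is shed → −$47B.
Currency deposit $7.5 billion: only the composition of liabilities changes → 0.
OMO purchase (from banks) $20.5 billion: a Bank of Canada asset is acquired → +$20.5B.
Net: −47 + 0 + 20.5 = -$26.5 billion.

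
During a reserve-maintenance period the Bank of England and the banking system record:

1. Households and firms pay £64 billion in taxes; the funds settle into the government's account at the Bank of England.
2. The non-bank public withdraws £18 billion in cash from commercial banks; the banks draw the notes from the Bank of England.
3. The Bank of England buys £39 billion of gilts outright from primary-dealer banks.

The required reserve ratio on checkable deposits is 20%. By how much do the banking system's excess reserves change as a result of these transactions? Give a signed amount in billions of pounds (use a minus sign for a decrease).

Government account inflow £64 billion: reserves −£64B, deposits −£64B.
Currency withdrawal £18 billion: reserves −£18B, deposits −£18B.
OMO purchase (from banks) £39 billion: reserves +£39B, deposits 0.
Totals: Δreserves = −£43B, Δdeposits = −£82B.
Δrequired reserves = 20% × −£82B = −£16.4B.
Δexcess reserves = Δreserves − Δrequired = −£43B − (−£16.4B) = -£26.6 billion.

-£26.6 billion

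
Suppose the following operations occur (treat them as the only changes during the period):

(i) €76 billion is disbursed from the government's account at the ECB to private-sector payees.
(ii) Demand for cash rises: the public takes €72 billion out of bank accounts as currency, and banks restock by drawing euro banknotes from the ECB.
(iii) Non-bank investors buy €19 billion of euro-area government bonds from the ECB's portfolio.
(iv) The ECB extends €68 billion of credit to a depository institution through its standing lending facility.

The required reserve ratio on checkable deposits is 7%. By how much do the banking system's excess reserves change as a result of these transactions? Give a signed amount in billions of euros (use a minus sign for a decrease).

+€54.05 billion

Government spending €76 billion: reserves +€76B, deposits +€76B.
Currency withdrawal €72 billion: reserves −€72B, deposits −€72B.
Asset sale (to non-banks) €19 billion: reserves −€19B, deposits −€19B.
Discount-window loan €68 billion: reserves +€68B, deposits 0.
Totals: Δreserves = +€53B, Δdeposits = −€15B.
Δrequired reserves = 7% × −€15B = −€1.05B.
Δexcess reserves = Δreserves − Δrequired = +€53B − (−€1.05B) = +€54.05 billion.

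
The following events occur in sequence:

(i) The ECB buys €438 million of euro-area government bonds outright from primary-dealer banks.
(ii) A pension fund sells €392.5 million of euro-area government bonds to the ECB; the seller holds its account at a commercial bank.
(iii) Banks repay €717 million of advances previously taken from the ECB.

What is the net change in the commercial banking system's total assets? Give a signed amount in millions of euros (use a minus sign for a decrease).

-€324.5 million

OMO purchase (from banks) €438 million: just an asset swap on bank balance sheets → 0.
Asset purchase (from non-banks) €392.5 million: bank balance sheets expand → +€392.5M.
Discount-window repayment €717 million: bank balance sheets shrink → −€717M.
Net: 0 + 392.5 − 717 = -€324.5 million.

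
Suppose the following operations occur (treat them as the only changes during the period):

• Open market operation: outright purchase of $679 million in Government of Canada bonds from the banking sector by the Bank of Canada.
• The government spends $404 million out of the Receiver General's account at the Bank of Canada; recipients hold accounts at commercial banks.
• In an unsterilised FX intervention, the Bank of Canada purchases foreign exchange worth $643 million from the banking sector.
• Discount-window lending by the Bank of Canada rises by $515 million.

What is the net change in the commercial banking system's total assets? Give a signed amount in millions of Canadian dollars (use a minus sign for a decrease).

+$919 million

Bank of Canada balance sheet:
  Assets:      Securities +$679M, Loans to banks +$515M, Foreign assets +$643M
  Liabilities: Bank reserves +$2241M, Government deposits −$404M
Commercial banking system:
  Assets:      Reserves at CB +$2241M, Securities −$679M, Foreign assets −$643M
  Liabilities: Checkable deposits +$404M, Borrowings from CB +$515M
Change in total bank assets = +$919 million.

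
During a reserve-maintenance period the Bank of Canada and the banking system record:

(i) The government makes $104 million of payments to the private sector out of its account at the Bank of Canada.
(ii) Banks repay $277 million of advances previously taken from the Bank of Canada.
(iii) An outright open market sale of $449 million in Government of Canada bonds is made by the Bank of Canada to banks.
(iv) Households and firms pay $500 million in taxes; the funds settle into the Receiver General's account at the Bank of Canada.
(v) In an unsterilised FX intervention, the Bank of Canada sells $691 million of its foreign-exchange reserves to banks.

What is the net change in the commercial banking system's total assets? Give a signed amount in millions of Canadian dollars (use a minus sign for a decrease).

-$673 million

Bank of Canada balance sheet:
  Assets:      Securities −$449M, Loans to banks −$277M, Foreign assets −$691M
  Liabilities: Bank reserves −$1813M, Government deposits +$396M
Commercial banking system:
  Assets:      Reserves at CB −$1813M, Securities +$449M, Foreign assets +$691M
  Liabilities: Checkable deposits −$396M, Borrowings from CB −$277M
Change in total bank assets = -$673 million.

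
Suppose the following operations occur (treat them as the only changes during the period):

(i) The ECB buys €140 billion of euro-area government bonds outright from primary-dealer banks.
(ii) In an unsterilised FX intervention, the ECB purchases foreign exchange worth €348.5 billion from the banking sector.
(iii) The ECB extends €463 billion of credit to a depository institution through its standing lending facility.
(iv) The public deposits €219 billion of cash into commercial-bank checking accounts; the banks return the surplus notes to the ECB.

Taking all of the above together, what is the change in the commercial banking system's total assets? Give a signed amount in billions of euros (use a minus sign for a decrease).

+€682 billion

ECB balance sheet:
  Assets:      Securities +€140B, Loans to banks +€463B, Foreign assets +€348.5B
  Liabilities: Bank reserves +€1170.5B, Currency in circulation −€219B
Commercial banking system:
  Assets:      Reserves at CB +€1170.5B, Securities −€140B, Foreign assets −€348.5B
  Liabilities: Checkable deposits +€219B, Borrowings from CB +€463B
Change in total bank assets = +€682 billion.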